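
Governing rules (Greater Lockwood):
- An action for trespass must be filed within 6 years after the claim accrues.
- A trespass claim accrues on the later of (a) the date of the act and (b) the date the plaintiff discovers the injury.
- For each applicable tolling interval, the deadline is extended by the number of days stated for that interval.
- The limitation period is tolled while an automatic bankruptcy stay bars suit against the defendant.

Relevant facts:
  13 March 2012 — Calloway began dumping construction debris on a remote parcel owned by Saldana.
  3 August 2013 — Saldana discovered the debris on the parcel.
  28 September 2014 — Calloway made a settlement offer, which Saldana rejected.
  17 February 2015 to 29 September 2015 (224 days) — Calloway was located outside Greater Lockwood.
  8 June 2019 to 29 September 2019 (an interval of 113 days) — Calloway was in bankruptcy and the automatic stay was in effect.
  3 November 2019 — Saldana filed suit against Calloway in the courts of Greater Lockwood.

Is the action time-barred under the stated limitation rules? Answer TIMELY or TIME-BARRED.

TIMELY

The claim accrued on 3 August 2013 — the later of the 13 March 2012 act and the 3 August 2013 discovery.
6 years from 3 August 2013 is 3 August 2019.
Because the automatic bankruptcy stay ran from 8 June 2019 to 29 September 2019, the deadline is extended by 113 days to 24 November 2019.
The defendant's absence from the jurisdiction from 17 February 2015 to 29 September 2015 does not toll the period, because no stated rule makes the defendant's absence a tolling event.
The other events in the timeline have no effect on the limitation period under the stated rules.
Saldana filed on 3 November 2019, before the 24 November 2019 deadline, so the action is timely.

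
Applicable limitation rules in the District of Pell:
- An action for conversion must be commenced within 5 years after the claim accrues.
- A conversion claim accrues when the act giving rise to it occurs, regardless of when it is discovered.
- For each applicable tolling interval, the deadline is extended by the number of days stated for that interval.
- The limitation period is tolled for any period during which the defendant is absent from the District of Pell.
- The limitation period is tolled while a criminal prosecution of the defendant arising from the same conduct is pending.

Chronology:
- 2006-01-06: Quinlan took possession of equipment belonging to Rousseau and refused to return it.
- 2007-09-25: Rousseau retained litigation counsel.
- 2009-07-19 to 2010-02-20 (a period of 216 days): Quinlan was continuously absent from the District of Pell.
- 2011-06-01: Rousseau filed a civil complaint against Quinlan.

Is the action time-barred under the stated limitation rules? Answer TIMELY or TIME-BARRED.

The claim accrued on 2006-01-06, the date of the act.
5 years from 2006-01-06 is 2011-01-06.
The defendant's absence from the jurisdiction from 2009-07-19 to 2010-02-20 tolled the period for 216 days, extending the deadline to 2011-08-10.
Nothing else in the chronology tolls or restarts the period.
The 2011-06-01 filing precedes the 2011-08-10 deadline; the claim is timely.

TIMELY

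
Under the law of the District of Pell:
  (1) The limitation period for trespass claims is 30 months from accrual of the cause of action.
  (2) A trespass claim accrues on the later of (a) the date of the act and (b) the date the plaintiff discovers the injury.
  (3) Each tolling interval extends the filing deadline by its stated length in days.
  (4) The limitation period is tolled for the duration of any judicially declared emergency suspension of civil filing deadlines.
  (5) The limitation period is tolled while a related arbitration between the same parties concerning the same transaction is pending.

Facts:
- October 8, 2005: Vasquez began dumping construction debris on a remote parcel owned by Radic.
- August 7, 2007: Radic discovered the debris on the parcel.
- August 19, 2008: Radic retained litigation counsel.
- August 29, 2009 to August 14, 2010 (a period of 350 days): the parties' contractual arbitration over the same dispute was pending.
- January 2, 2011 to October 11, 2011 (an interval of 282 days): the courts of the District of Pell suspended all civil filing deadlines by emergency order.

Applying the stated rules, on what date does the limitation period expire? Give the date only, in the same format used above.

Because discovery on August 7, 2007 post-dates the October 8, 2005 act, accrual under the later-of rule falls on August 7, 2007.
Adding the 30 months base period to August 7, 2007 gives a deadline of February 7, 2010, before any tolling.
The period was tolled for 350 days by the pending related arbitration (August 29, 2009 to August 14, 2010), pushing the deadline to January 23, 2011.
The emergency suspension of filing deadlines from January 2, 2011 to October 11, 2011 tolled the period for 282 days, extending the deadline to November 1, 2011.
The other events in the timeline have no effect on the limitation period under the stated rules.

November 1, 2011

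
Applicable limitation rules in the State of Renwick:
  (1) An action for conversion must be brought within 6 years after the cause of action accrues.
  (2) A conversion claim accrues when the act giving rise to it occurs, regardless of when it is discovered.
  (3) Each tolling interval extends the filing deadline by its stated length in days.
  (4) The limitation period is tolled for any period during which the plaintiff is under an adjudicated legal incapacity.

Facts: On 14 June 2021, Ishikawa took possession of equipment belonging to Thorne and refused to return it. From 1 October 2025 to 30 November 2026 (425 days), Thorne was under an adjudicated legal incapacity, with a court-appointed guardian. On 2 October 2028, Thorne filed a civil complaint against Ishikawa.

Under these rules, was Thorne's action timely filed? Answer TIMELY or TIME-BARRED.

The claim accrued on 14 June 2021, when the wrongful act occurred.
6 years from 14 June 2021 is 14 June 2027.
Because the plaintiff's legal incapacity ran from 1 October 2025 to 30 November 2026, the deadline is extended by 425 days to 12 August 2028.
Filing on 2 October 2028 missed the 12 August 2028 deadline — the action is time-barred.

TIME-BARRED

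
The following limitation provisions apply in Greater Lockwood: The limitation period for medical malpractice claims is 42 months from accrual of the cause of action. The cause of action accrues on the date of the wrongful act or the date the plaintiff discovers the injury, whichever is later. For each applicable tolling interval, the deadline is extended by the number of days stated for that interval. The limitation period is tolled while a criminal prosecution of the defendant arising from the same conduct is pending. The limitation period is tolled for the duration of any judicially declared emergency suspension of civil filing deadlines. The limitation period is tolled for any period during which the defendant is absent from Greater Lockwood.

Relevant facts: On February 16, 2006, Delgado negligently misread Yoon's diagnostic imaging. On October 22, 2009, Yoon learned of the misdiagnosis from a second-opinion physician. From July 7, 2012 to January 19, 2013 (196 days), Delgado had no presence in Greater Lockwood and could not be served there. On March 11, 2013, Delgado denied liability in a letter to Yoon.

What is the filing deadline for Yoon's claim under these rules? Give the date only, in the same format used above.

The claim accrued on October 22, 2009 — the later of the February 16, 2006 act and the October 22, 2009 discovery.
42 months from October 22, 2009 is April 22, 2013.
The period was tolled for 196 days by the defendant's absence from the jurisdiction (July 7, 2012 to January 19, 2013), pushing the deadline to November 4, 2013.
Nothing else in the chronology tolls or restarts the period.

November 4, 2013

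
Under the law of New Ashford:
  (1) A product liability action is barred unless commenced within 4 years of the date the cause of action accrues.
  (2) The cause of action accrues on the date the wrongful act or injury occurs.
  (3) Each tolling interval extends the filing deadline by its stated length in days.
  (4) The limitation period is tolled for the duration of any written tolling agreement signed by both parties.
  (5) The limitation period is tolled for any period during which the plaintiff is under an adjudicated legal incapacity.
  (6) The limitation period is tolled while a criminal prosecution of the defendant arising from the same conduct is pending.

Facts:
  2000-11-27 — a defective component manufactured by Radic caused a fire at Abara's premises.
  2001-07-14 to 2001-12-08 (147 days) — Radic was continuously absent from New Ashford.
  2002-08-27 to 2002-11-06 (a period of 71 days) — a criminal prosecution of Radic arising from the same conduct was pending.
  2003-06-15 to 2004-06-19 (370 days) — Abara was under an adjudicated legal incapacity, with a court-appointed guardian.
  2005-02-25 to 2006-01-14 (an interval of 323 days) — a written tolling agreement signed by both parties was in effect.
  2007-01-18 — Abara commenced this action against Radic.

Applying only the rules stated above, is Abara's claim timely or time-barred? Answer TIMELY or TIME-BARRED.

The limitation period began to run on 2000-11-27.
The untolled deadline — 4 years after 2000-11-27 — is 2004-11-27.
The pending criminal prosecution from 2002-08-27 to 2002-11-06 tolled the period for 71 days, extending the deadline to 2005-02-06.
Because the plaintiff's legal incapacity ran from 2003-06-15 to 2004-06-19, the deadline is extended by 370 days to 2006-02-11.
The written tolling agreement from 2005-02-25 to 2006-01-14 tolled the period for 323 days, extending the deadline to 2006-12-31.
Although the defendant's absence ran from 2001-07-14 to 2001-12-08, the stated rules do not make that a tolling event, so it is disregarded.
The 2007-01-18 filing falls after the 2006-12-31 deadline; the claim is time-barred.

TIME-BARRED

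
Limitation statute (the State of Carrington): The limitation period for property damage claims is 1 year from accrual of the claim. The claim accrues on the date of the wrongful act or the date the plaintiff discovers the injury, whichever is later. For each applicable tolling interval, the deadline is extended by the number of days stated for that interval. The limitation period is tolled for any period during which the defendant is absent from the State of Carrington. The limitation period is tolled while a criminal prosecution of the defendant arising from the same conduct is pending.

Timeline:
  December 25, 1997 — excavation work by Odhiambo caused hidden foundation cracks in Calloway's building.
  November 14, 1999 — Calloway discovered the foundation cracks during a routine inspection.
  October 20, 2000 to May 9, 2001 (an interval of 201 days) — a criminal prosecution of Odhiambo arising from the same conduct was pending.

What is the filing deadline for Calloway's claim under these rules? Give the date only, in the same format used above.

June 3, 2001

Taking the later of the act (December 25, 1997) and discovery (November 14, 1999), the claim accrued on November 14, 1999.
1 year from November 14, 1999 is November 14, 2000.
The period was tolled for 201 days by the pending criminal prosecution (October 20, 2000 to May 9, 2001), pushing the deadline to June 3, 2001.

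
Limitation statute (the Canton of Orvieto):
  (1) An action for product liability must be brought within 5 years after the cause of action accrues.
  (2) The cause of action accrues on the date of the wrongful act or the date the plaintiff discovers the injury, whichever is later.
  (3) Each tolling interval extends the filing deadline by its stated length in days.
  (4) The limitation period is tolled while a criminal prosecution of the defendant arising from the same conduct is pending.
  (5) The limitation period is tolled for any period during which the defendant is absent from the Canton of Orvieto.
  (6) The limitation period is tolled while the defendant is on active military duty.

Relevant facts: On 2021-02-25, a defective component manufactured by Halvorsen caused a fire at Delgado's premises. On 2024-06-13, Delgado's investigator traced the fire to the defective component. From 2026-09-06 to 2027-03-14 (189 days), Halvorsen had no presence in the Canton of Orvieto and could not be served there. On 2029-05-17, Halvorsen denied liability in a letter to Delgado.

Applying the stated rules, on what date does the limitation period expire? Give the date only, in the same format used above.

2029-12-19

Taking the later of the act (2021-02-25) and discovery (2024-06-13), the claim accrued on 2024-06-13.
5 years from 2024-06-13 is 2029-06-13.
Because the defendant's absence from the jurisdiction ran from 2026-09-06 to 2027-03-14, the deadline is extended by 189 days to 2029-12-19.
The other events in the timeline have no effect on the limitation period under the stated rules.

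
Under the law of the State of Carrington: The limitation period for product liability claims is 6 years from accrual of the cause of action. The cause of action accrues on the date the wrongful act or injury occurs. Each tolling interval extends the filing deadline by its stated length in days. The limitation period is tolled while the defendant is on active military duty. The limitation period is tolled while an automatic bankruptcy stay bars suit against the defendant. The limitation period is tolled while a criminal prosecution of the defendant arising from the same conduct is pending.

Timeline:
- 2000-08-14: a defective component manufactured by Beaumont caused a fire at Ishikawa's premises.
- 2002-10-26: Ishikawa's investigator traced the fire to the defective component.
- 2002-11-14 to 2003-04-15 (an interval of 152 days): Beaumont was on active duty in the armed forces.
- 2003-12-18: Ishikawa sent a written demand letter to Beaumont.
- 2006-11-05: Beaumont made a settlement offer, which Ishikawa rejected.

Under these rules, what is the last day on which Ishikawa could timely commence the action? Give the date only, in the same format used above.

Because the rule ties accrual to occurrence, the claim accrued on 2000-08-14, not on the 2002-10-26 discovery date.
The untolled deadline — 6 years after 2000-08-14 — is 2006-08-14.
The defendant's active military service from 2002-11-14 to 2003-04-15 tolled the period for 152 days, extending the deadline to 2007-01-13.
The other events in the timeline have no effect on the limitation period under the stated rules.

2007-01-13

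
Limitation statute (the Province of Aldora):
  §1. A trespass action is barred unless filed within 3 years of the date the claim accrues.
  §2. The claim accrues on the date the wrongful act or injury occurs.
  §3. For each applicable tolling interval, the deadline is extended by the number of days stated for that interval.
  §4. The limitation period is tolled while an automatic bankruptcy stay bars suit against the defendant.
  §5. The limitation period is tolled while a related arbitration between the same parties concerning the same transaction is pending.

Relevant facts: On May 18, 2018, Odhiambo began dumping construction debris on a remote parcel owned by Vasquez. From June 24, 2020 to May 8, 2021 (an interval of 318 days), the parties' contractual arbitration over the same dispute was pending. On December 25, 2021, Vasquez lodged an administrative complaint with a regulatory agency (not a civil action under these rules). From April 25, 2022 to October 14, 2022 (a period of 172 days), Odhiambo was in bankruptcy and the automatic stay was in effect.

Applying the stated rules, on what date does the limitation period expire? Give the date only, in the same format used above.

April 1, 2022

The claim accrued on May 18, 2018, the date of the act.
The untolled deadline — 3 years after May 18, 2018 — is May 18, 2021.
The pending related arbitration from June 24, 2020 to May 8, 2021 tolled the period for 318 days, extending the deadline to April 1, 2022.
The automatic bankruptcy stay starting April 25, 2022 came too late — the period had run on April 1, 2022 — and so does not extend the deadline.
The other events in the timeline have no effect on the limitation period under the stated rules.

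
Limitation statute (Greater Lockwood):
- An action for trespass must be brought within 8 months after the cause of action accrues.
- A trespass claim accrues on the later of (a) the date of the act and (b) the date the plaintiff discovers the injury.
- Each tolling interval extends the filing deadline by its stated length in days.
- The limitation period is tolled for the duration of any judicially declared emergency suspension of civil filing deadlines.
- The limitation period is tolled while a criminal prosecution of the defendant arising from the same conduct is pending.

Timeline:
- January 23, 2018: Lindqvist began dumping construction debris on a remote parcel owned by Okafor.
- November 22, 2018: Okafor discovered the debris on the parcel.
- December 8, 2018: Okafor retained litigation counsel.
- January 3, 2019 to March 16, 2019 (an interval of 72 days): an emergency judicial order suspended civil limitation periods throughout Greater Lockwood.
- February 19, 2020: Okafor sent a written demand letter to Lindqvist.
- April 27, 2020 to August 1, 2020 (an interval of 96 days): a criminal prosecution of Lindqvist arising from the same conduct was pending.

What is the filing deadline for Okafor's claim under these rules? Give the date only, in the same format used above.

Because discovery on November 22, 2018 post-dates the January 23, 2018 act, accrual under the later-of rule falls on November 22, 2018.
The untolled deadline — 8 months after November 22, 2018 — is July 22, 2019.
Because the emergency suspension of filing deadlines ran from January 3, 2019 to March 16, 2019, the deadline is extended by 72 days to October 2, 2019.
The pending criminal prosecution starting April 27, 2020 came too late — the period had run on October 2, 2019 — and so does not extend the deadline.
The other events in the timeline have no effect on the limitation period under the stated rules.

October 2, 2019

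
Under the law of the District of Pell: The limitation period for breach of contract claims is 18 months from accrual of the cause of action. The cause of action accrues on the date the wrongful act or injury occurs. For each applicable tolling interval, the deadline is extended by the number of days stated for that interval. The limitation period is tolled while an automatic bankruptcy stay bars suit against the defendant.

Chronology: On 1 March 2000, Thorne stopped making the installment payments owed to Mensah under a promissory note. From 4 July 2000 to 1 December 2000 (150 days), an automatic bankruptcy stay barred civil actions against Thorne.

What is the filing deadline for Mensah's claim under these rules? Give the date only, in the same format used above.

29 January 2002

The claim accrued on 1 March 2000, when the wrongful act occurred.
18 months from 1 March 2000 is 1 September 2001.
Because the automatic bankruptcy stay ran from 4 July 2000 to 1 December 2000, the deadline is extended by 150 days to 29 January 2002.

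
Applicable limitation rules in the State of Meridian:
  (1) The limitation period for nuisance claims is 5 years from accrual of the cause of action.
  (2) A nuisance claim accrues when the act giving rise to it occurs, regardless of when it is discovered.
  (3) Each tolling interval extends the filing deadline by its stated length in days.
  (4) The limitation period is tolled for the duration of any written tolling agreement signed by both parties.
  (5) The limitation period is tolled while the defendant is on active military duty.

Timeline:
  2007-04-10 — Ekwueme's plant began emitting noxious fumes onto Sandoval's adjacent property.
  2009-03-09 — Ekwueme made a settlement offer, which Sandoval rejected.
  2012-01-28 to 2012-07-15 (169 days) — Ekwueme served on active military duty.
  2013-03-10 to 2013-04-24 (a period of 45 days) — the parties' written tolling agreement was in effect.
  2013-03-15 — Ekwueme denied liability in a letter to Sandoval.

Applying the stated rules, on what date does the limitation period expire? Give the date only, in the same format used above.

2012-09-26

The cause of action accrued on 2007-04-10, the date of the act.
Adding the 5 years base period to 2007-04-10 gives a deadline of 2012-04-10, before any tolling.
Because the defendant's active military service ran from 2012-01-28 to 2012-07-15, the deadline is extended by 169 days to 2012-09-26.
The written tolling agreement starting 2013-03-10 came too late — the period had run on 2012-09-26 — and so does not extend the deadline.
Nothing else in the chronology tolls or restarts the period.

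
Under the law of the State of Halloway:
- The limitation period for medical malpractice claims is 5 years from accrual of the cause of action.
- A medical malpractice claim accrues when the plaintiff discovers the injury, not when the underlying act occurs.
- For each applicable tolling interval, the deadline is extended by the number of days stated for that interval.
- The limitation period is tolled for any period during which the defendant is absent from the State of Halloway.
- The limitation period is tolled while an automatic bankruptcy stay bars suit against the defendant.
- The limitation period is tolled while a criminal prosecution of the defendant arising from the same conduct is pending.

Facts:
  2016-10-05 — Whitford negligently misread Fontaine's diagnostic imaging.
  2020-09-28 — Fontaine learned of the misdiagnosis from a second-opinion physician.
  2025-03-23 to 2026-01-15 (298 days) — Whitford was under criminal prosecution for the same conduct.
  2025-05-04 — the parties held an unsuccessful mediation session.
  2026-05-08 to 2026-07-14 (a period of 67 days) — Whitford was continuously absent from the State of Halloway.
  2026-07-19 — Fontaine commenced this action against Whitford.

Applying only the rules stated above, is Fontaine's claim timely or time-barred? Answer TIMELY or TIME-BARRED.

TIMELY

Under the discovery rule, the claim accrued on 2020-09-28, when Fontaine discovered the injury — not on the 2016-10-05 date of the underlying act.
5 years from 2020-09-28 is 2025-09-28.
The pending criminal prosecution from 2025-03-23 to 2026-01-15 tolled the period for 298 days, extending the deadline to 2026-07-23.
The period was tolled for 67 days by the defendant's absence from the jurisdiction (2026-05-08 to 2026-07-14), pushing the deadline to 2026-09-28.
The other events in the timeline have no effect on the limitation period under the stated rules.
Filing on 2026-07-19 beat the 2026-09-28 deadline — the action is timely.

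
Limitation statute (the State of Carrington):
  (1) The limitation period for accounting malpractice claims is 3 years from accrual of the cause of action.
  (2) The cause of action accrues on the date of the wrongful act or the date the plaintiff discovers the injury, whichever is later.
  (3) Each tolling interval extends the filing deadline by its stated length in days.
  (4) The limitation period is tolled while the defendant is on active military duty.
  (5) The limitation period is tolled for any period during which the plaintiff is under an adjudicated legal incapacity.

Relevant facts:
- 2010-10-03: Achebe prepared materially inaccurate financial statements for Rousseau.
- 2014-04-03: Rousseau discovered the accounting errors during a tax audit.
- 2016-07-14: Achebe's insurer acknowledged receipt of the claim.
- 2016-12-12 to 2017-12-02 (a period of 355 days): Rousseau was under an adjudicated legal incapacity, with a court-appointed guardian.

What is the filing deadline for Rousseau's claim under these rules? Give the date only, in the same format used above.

2018-03-24

Because discovery on 2014-04-03 post-dates the 2010-10-03 act, accrual under the later-of rule falls on 2014-04-03.
3 years from 2014-04-03 is 2017-04-03.
Because the plaintiff's legal incapacity ran from 2016-12-12 to 2017-12-02, the deadline is extended by 355 days to 2018-03-24.
Nothing else in the chronology tolls or restarts the period.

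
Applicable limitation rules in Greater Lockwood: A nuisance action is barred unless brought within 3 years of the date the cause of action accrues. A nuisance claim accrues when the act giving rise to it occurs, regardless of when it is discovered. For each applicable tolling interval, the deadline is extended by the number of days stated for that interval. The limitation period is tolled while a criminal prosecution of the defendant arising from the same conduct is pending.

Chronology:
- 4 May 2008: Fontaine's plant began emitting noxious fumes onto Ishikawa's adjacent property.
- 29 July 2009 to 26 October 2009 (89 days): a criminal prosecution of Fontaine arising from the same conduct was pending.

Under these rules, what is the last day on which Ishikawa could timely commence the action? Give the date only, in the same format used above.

1 August 2011

The claim accrued on 4 May 2008, when the wrongful act occurred.
The untolled deadline — 3 years after 4 May 2008 — is 4 May 2011.
Because the pending criminal prosecution ran from 29 July 2009 to 26 October 2009, the deadline is extended by 89 days to 1 August 2011.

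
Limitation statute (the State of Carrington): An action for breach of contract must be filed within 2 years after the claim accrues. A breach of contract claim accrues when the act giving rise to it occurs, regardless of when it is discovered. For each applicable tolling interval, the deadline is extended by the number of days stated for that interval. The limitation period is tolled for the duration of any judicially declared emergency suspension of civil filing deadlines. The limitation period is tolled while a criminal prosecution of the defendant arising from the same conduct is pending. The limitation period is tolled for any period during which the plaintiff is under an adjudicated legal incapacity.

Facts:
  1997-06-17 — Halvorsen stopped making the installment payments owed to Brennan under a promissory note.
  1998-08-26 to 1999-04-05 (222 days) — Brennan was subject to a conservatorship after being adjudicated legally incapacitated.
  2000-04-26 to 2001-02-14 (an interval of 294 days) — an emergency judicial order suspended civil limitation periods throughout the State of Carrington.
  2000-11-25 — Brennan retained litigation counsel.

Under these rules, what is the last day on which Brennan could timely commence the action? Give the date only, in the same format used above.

The limitation period began to run on 1997-06-17.
The untolled deadline — 2 years after 1997-06-17 — is 1999-06-17.
The plaintiff's legal incapacity from 1998-08-26 to 1999-04-05 tolled the period for 222 days, extending the deadline to 2000-01-25.
The emergency suspension of filing deadlines from 2000-04-26 to 2001-02-14 began after the period had already run on 2000-01-25, so it has no tolling effect.
Nothing else in the chronology tolls or restarts the period.

2000-01-25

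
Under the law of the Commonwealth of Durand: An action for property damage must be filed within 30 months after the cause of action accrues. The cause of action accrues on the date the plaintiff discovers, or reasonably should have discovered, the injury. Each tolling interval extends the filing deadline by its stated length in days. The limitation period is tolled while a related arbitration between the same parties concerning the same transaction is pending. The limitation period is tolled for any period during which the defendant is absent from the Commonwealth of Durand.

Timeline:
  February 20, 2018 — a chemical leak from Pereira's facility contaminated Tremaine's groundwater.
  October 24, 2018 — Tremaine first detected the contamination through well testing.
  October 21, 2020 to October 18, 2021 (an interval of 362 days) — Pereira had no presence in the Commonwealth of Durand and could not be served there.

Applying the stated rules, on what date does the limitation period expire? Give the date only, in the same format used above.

April 21, 2022

Under the discovery rule, the claim accrued on October 24, 2018, when Tremaine discovered the injury — not on the February 20, 2018 date of the underlying act.
The untolled deadline — 30 months after October 24, 2018 — is April 24, 2021.
The period was tolled for 362 days by the defendant's absence from the jurisdiction (October 21, 2020 to October 18, 2021), pushing the deadline to April 21, 2022.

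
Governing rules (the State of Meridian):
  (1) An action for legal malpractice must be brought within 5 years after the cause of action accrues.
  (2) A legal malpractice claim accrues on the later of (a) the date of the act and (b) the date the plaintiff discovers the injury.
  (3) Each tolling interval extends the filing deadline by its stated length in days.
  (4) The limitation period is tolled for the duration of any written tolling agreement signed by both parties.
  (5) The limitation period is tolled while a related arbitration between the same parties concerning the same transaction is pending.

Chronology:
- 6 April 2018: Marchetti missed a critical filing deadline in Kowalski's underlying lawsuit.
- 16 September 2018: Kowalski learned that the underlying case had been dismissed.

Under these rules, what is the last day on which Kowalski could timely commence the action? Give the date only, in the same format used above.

Taking the later of the act (6 April 2018) and discovery (16 September 2018), the claim accrued on 16 September 2018.
The untolled deadline — 5 years after 16 September 2018 — is 16 September 2023.

16 September 2023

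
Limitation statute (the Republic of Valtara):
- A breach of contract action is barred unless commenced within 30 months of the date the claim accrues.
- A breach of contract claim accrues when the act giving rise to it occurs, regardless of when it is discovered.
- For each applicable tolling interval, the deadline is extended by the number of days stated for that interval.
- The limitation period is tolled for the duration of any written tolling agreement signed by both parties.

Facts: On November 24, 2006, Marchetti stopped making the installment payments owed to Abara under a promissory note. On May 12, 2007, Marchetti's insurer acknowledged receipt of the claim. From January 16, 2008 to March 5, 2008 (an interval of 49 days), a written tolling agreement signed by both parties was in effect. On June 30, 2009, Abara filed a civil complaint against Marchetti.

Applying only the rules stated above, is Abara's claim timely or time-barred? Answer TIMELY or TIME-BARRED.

TIMELY

The limitation period began to run on November 24, 2006.
30 months from November 24, 2006 is May 24, 2009.
The written tolling agreement from January 16, 2008 to March 5, 2008 tolled the period for 49 days, extending the deadline to July 12, 2009.
Nothing else in the chronology tolls or restarts the period.
Abara filed on June 30, 2009, before the July 12, 2009 deadline, so the action is timely.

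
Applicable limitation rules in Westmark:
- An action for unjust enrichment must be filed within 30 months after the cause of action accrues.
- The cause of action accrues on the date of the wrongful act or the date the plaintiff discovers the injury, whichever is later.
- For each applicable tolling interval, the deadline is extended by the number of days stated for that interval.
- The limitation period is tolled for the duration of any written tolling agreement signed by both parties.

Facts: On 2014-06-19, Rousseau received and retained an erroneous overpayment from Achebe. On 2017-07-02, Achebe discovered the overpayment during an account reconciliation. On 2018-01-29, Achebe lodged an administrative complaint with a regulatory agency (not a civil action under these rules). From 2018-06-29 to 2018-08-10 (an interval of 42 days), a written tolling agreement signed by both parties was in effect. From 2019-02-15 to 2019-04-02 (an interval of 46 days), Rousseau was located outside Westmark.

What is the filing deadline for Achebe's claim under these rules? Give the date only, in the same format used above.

Taking the later of the act (2014-06-19) and discovery (2017-07-02), the claim accrued on 2017-07-02.
Adding the 30 months base period to 2017-07-02 gives a deadline of 2020-01-02, before any tolling.
Because the written tolling agreement ran from 2018-06-29 to 2018-08-10, the deadline is extended by 42 days to 2020-02-13.
No stated provision tolls the period for the defendant's absence, so the interval from 2019-02-15 to 2019-04-02 has no effect on the deadline.
The other events in the timeline have no effect on the limitation period under the stated rules.

2020-02-13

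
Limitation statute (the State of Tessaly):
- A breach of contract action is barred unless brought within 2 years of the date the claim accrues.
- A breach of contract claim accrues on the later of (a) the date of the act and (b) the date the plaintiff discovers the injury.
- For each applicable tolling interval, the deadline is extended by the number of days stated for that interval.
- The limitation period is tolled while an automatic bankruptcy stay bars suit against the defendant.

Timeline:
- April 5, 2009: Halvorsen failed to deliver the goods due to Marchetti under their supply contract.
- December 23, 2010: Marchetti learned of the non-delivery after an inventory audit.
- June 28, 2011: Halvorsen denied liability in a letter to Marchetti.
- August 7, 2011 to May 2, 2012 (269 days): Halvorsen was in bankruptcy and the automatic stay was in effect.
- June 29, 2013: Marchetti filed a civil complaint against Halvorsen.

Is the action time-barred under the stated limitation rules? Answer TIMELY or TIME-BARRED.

The claim accrued on December 23, 2010 — the later of the April 5, 2009 act and the December 23, 2010 discovery.
Adding the 2 years base period to December 23, 2010 gives a deadline of December 23, 2012, before any tolling.
The automatic bankruptcy stay from August 7, 2011 to May 2, 2012 tolled the period for 269 days, extending the deadline to September 18, 2013.
Nothing else in the chronology tolls or restarts the period.
Filing on June 29, 2013 beat the September 18, 2013 deadline — the action is timely.

TIMELY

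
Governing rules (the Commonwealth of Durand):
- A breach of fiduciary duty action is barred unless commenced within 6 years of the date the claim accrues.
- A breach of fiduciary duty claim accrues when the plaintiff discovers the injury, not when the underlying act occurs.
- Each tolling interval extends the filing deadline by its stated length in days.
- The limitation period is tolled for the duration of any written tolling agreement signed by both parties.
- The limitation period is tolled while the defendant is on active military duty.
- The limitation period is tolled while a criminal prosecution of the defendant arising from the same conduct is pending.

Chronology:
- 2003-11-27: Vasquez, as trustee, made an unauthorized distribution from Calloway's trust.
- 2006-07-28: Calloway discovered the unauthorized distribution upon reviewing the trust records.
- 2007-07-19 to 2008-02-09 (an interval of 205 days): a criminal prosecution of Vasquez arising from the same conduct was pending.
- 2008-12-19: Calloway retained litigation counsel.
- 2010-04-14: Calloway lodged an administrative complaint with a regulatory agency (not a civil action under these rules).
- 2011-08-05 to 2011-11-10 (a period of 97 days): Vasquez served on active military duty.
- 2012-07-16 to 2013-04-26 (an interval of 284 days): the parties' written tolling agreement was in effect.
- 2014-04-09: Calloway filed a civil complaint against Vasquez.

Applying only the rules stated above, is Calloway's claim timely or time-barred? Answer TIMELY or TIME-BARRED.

Accrual is tied to discovery, so the period began on 2006-07-28 rather than on 2003-11-27 when the act occurred.
Adding the 6 years base period to 2006-07-28 gives a deadline of 2012-07-28, before any tolling.
The pending criminal prosecution from 2007-07-19 to 2008-02-09 tolled the period for 205 days, extending the deadline to 2013-02-18.
The period was tolled for 97 days by the defendant's active military service (2011-08-05 to 2011-11-10), pushing the deadline to 2013-05-26.
Because the written tolling agreement ran from 2012-07-16 to 2013-04-26, the deadline is extended by 284 days to 2014-03-06.
Nothing else in the chronology tolls or restarts the period.
Filing on 2014-04-09 missed the 2014-03-06 deadline — the action is time-barred.

TIME-BARRED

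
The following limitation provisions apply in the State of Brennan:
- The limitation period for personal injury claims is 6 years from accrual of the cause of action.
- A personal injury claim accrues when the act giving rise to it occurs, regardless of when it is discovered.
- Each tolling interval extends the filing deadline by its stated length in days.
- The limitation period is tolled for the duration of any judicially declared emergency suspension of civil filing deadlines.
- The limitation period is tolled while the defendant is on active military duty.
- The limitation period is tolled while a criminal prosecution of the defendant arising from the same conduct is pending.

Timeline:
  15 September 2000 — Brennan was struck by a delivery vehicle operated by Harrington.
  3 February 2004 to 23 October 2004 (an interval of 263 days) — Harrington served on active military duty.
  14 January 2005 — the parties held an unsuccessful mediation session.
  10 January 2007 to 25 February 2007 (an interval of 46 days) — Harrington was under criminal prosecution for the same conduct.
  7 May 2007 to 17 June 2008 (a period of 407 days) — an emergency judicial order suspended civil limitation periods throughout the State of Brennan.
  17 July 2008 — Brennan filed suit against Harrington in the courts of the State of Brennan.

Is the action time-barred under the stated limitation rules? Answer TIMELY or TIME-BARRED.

TIMELY

The limitation period began to run on 15 September 2000.
Adding the 6 years base period to 15 September 2000 gives a deadline of 15 September 2006, before any tolling.
The period was tolled for 263 days by the defendant's active military service (3 February 2004 to 23 October 2004), pushing the deadline to 5 June 2007.
Because the pending criminal prosecution ran from 10 January 2007 to 25 February 2007, the deadline is extended by 46 days to 21 July 2007.
The period was tolled for 407 days by the emergency suspension of filing deadlines (7 May 2007 to 17 June 2008), pushing the deadline to 31 August 2008.
The other events in the timeline have no effect on the limitation period under the stated rules.
Brennan filed on 17 July 2008, before the 31 August 2008 deadline, so the action is timely.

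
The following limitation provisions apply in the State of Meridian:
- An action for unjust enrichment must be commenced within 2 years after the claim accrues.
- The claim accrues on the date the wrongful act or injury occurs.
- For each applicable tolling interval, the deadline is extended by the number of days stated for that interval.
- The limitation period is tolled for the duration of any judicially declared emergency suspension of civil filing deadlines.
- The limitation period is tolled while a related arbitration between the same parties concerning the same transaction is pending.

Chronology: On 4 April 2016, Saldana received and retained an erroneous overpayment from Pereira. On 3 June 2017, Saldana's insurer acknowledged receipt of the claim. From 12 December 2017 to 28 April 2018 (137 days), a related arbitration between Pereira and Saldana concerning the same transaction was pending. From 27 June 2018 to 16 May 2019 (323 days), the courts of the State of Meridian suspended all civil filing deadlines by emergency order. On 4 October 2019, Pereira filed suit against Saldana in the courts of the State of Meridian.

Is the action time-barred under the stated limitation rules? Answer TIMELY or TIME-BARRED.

TIME-BARRED

The claim accrued on 4 April 2016, when the wrongful act occurred.
Adding the 2 years base period to 4 April 2016 gives a deadline of 4 April 2018, before any tolling.
The pending related arbitration from 12 December 2017 to 28 April 2018 tolled the period for 137 days, extending the deadline to 19 August 2018.
The period was tolled for 323 days by the emergency suspension of filing deadlines (27 June 2018 to 16 May 2019), pushing the deadline to 8 July 2019.
The other events in the timeline have no effect on the limitation period under the stated rules.
Filing on 4 October 2019 missed the 8 July 2019 deadline — the action is time-barred.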